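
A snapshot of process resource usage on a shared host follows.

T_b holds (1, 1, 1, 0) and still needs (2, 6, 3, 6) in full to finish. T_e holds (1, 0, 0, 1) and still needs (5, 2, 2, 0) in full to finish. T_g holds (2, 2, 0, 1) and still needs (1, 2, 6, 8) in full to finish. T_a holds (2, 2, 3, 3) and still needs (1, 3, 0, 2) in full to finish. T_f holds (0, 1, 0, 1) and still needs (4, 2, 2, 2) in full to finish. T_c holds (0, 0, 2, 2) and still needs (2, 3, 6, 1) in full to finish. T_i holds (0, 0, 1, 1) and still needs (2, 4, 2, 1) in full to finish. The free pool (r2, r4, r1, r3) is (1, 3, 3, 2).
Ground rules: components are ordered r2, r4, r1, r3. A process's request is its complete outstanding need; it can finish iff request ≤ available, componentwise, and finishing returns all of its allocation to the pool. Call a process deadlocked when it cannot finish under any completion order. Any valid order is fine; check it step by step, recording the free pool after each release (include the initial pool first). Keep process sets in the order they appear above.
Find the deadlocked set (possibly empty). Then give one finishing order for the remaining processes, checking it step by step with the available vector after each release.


Nothing here is deadlocked.
Key observation: there is always a runnable process — T_a first — so the state unwinds completely.
A valid finishing order for the others: T_a, T_c, T_i, T_g, T_f, T_b, T_e. Verifying each step:
  pool = (1, 3, 3, 2)
  run T_a (needs (1, 3, 0, 2), free (1, 3, 3, 2)); after release of (2, 2, 3, 3) the pool is (3, 5, 6, 5)
  run T_c (needs (2, 3, 6, 1), free (3, 5, 6, 5)); after release of (0, 0, 2, 2) the pool is (3, 5, 8, 7)
  run T_i (needs (2, 4, 2, 1), free (3, 5, 8, 7)); after release of (0, 0, 1, 1) the pool is (3, 5, 9, 8)
  run T_g (needs (1, 2, 6, 8), free (3, 5, 9, 8)); after release of (2, 2, 0, 1) the pool is (5, 7, 9, 9)
  run T_f (needs (4, 2, 2, 2), free (5, 7, 9, 9)); after release of (0, 1, 0, 1) the pool is (5, 8, 9, 10)
  run T_b (needs (2, 6, 3, 6), free (5, 8, 9, 10)); after release of (1, 1, 1, 0) the pool is (6, 9, 10, 10)
  run T_e (needs (5, 2, 2, 0), free (6, 9, 10, 10)); after release of (1, 0, 0, 1) the pool is (7, 9, 10, 11)


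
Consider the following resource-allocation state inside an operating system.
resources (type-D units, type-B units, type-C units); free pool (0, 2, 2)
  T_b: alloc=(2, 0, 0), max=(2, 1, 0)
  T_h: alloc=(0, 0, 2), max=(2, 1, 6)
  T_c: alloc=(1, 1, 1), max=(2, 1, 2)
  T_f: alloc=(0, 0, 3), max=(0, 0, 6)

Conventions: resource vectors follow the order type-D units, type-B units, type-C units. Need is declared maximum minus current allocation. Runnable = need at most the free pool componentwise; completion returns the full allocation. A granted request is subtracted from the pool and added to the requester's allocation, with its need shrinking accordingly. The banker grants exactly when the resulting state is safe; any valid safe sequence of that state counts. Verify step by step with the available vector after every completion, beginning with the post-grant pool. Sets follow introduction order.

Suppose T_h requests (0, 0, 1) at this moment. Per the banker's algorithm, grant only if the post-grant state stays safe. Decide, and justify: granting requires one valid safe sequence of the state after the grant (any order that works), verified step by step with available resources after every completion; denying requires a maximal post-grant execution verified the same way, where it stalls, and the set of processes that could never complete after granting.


DENY: after the grant no complete ordering would exist.
Key observation: no order helps: past T_b, T_c, the free pool tops out at (3, 3, 2), below what each blocked process needs in type-C units.
After a pretend grant, a maximal execution: T_b, T_c — then nothing else fits. Step-by-step check:
  pool = (0, 2, 1)
  T_b needs (0, 1, 0) <= (0, 2, 1) -> finishes; pool += (2, 0, 0) = (2, 2, 1)
  T_c needs (1, 0, 1) <= (2, 2, 1) -> finishes; pool += (1, 1, 1) = (3, 3, 2)
  T_h still needs (2, 1, 3) but only (3, 3, 2) is free — short on type-C units
  T_f still needs (0, 0, 3) but only (3, 3, 2) is free — short on type-C units
Post-grant, the permanently blocked set is T_h and T_f.


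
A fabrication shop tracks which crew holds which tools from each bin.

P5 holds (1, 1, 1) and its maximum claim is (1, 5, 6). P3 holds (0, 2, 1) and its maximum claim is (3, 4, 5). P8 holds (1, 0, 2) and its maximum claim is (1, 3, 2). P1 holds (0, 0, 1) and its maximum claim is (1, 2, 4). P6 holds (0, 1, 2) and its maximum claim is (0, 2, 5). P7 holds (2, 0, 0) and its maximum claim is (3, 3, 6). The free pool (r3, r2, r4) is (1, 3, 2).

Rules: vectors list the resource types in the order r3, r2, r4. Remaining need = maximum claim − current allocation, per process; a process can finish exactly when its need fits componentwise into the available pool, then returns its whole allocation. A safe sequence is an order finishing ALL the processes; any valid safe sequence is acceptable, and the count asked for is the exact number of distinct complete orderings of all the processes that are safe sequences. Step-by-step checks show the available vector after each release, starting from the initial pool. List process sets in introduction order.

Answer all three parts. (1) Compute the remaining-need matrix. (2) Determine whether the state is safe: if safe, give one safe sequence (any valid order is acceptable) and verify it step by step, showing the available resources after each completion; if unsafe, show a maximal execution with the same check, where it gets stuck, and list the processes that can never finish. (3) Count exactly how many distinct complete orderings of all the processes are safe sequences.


(1) Need matrix, components ordered r3, r2, r4:
  P5: (0, 4, 5)
  P3: (3, 2, 4)
  P8: (0, 3, 0)
  P1: (1, 2, 3)
  P6: (0, 1, 3)
  P7: (1, 3, 6)
(2) SAFE. One safe sequence: P8, P1, P6, P5, P7, P3.
Key observation: the order's first zero-slack moment is P8 ((0, 3, 0) needed, (1, 3, 2) free — a requested resource with nothing to spare).
Step-by-step check:
  pool = (1, 3, 2)
  P8 needs (0, 3, 0) <= (1, 3, 2) -> finishes; pool += (1, 0, 2) = (2, 3, 4)
  P1 needs (1, 2, 3) <= (2, 3, 4) -> finishes; pool += (0, 0, 1) = (2, 3, 5)
  P6 needs (0, 1, 3) <= (2, 3, 5) -> finishes; pool += (0, 1, 2) = (2, 4, 7)
  P5 needs (0, 4, 5) <= (2, 4, 7) -> finishes; pool += (1, 1, 1) = (3, 5, 8)
  P7 needs (1, 3, 6) <= (3, 5, 8) -> finishes; pool += (2, 0, 0) = (5, 5, 8)
  P3 needs (3, 2, 4) <= (5, 5, 8) -> finishes; pool += (0, 2, 1) = (5, 7, 9)
(3) Precisely 20 of the possible complete orderings are safe sequences.


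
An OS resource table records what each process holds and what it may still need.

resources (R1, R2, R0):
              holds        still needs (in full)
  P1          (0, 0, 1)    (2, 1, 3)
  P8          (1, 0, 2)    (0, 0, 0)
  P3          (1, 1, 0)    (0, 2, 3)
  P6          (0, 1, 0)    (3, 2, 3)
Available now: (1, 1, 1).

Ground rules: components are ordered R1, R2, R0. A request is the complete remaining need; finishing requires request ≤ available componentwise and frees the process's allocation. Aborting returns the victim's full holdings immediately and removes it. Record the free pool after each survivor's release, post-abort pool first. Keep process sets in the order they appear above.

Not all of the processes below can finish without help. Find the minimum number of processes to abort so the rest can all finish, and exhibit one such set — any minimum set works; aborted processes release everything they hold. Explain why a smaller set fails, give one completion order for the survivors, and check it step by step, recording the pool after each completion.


The answer: abort P3.
Key observation: the deadlocked P6 becomes finishable only because P3 released (1, 1, 0); it completes at step 3 below.
Minimality: the empty abort set fails — the state is deadlocked as it stands.
One survivor order: P8, P1, P6. Verifying each step (post-abort pool first):
  pool = (2, 2, 1)
  run P8 (needs (0, 0, 0), free (2, 2, 1)); after release of (1, 0, 2) the pool is (3, 2, 3)
  run P1 (needs (2, 1, 3), free (3, 2, 3)); after release of (0, 0, 1) the pool is (3, 2, 4)
  run P6 (needs (3, 2, 3), free (3, 2, 4)); after release of (0, 1, 0) the pool is (3, 3, 4)


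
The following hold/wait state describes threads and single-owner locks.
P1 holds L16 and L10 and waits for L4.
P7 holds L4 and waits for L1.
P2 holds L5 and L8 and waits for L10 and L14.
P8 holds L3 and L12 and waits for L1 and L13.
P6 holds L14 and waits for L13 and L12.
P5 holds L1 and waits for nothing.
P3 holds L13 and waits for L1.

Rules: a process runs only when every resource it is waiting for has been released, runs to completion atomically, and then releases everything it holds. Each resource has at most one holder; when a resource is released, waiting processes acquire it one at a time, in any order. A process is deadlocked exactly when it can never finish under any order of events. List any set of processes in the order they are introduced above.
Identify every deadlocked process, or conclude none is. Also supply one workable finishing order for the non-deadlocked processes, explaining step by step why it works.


Nothing here is deadlocked.
Key observation: no waiting chain loops back on itself — every chain ends at a process that waits on nothing, so everyone eventually runs.
The rest can finish in the order P5, P7, P1, P3, P8, P6, P2.
Walking it through:
  run P5 (it waits on nothing); releases L1
  P7: everything it awaited (L1) is free; runs, freeing L4
  P1: everything it awaited (L4) is free; runs, freeing L16 and L10
  P3: everything it awaited (L1) is free; runs, freeing L13
  P8: everything it awaited (L1 and L13) is free; runs, freeing L3 and L12
  P6: everything it awaited (L13 and L12) is free; runs, freeing L14
  P2: everything it awaited (L10 and L14) is free; runs, freeing L5 and L8


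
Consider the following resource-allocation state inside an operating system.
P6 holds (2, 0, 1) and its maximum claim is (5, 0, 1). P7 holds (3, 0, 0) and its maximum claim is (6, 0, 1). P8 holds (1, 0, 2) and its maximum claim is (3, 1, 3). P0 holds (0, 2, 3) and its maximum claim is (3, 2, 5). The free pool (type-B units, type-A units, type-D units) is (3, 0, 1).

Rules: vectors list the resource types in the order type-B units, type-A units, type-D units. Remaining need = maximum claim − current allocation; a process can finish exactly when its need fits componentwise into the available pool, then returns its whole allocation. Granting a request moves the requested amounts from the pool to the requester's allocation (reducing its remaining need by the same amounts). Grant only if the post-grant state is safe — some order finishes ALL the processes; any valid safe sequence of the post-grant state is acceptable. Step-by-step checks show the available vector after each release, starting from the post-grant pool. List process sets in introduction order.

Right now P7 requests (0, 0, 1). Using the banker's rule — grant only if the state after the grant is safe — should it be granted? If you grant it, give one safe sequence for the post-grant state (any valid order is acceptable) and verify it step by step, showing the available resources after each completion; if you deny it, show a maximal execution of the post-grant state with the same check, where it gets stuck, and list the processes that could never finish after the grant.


GRANT. The post-grant state is safe; one safe sequence: P6, P7, P0, P8.
Key observation: granting shrinks the pool to (3, 0, 0), yet P6 still fits and the chain goes through.
Verifying the post-grant state step by step:
  pool = (3, 0, 0)
  run P6 (needs (3, 0, 0), free (3, 0, 0)); after release of (2, 0, 1) the pool is (5, 0, 1)
  run P7 (needs (3, 0, 0), free (5, 0, 1)); after release of (3, 0, 1) the pool is (8, 0, 2)
  run P0 (needs (3, 0, 2), free (8, 0, 2)); after release of (0, 2, 3) the pool is (8, 2, 5)
  run P8 (needs (2, 1, 1), free (8, 2, 5)); after release of (1, 0, 2) the pool is (9, 2, 7)


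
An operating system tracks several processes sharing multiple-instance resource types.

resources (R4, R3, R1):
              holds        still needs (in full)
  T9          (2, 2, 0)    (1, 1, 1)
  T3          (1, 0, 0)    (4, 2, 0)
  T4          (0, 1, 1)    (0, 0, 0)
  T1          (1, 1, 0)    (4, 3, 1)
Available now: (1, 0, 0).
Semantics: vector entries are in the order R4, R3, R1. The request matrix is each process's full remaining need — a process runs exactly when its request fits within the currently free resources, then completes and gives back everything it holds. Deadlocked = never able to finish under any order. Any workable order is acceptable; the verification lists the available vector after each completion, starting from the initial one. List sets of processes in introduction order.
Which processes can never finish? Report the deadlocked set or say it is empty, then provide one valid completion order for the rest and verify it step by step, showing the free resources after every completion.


Deadlocked: T3 and T1.
Key observation: once T4, T9 finish, the pool peaks at (3, 3, 1) — and every remaining process still needs more R4 than that.
The rest can finish in the order T4, T9. Check, step by step:
  pool = (1, 0, 0)
  run T4 (needs (0, 0, 0), free (1, 0, 0)); after release of (0, 1, 1) the pool is (1, 1, 1)
  run T9 (needs (1, 1, 1), free (1, 1, 1)); after release of (2, 2, 0) the pool is (3, 3, 1)
None of the blocked processes ever fits:
  T3 still needs (4, 2, 0) but only (3, 3, 1) is free — short on R4
  T1 still needs (4, 3, 1) but only (3, 3, 1) is free — short on R4


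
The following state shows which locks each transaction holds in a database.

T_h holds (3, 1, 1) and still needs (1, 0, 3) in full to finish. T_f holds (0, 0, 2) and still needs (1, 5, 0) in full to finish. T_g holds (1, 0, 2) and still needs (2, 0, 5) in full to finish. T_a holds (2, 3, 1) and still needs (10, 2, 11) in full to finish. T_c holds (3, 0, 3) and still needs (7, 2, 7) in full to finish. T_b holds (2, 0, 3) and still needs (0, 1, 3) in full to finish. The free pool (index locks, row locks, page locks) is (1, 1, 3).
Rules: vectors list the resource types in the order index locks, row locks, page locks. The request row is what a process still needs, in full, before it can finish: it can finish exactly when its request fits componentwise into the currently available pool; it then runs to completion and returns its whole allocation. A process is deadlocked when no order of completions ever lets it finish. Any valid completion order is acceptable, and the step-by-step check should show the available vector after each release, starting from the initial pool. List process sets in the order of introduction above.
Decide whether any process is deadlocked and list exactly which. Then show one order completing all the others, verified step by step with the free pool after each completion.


No process is deadlocked.
Key observation: no deadlock: T_h fits now, and the freed resources carry the rest through.
The rest can finish in the order T_h, T_b, T_g, T_c, T_a, T_f. Check, step by step:
  pool = (1, 1, 3)
  T_h needs (1, 0, 3) <= (1, 1, 3) -> finishes; pool += (3, 1, 1) = (4, 2, 4)
  T_b needs (0, 1, 3) <= (4, 2, 4) -> finishes; pool += (2, 0, 3) = (6, 2, 7)
  T_g needs (2, 0, 5) <= (6, 2, 7) -> finishes; pool += (1, 0, 2) = (7, 2, 9)
  T_c needs (7, 2, 7) <= (7, 2, 9) -> finishes; pool += (3, 0, 3) = (10, 2, 12)
  T_a needs (10, 2, 11) <= (10, 2, 12) -> finishes; pool += (2, 3, 1) = (12, 5, 13)
  T_f needs (1, 5, 0) <= (12, 5, 13) -> finishes; pool += (0, 0, 2) = (12, 5, 15)


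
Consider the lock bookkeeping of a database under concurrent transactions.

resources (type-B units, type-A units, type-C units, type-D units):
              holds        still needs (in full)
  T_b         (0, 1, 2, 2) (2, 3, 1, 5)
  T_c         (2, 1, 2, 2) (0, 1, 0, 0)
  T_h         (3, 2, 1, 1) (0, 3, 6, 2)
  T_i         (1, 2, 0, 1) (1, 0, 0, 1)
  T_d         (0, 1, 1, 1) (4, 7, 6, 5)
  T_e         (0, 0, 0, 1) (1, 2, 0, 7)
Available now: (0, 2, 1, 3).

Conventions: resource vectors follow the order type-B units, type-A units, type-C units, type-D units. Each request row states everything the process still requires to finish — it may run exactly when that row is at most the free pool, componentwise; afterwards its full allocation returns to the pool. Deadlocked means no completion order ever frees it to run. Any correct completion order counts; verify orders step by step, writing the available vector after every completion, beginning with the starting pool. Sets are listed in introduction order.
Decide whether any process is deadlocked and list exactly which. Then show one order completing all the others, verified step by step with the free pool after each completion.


Deadlocked: T_h and T_d.
Key observation: the pool after T_c, T_i, T_b, T_e is (3, 6, 5, 9); every surviving request exceeds it in type-C units, so progress ends there.
A valid finishing order for the others: T_c, T_i, T_b, T_e. Verifying each step:
  pool = (0, 2, 1, 3)
  T_c needs (0, 1, 0, 0) <= (0, 2, 1, 3) -> finishes; pool += (2, 1, 2, 2) = (2, 3, 3, 5)
  T_i needs (1, 0, 0, 1) <= (2, 3, 3, 5) -> finishes; pool += (1, 2, 0, 1) = (3, 5, 3, 6)
  T_b needs (2, 3, 1, 5) <= (3, 5, 3, 6) -> finishes; pool += (0, 1, 2, 2) = (3, 6, 5, 8)
  T_e needs (1, 2, 0, 7) <= (3, 6, 5, 8) -> finishes; pool += (0, 0, 0, 1) = (3, 6, 5, 9)
The stuck group stays short no matter what:
  T_h cannot run: need (0, 3, 6, 2) vs free (3, 6, 5, 9) (insufficient type-C units)
  T_d cannot run: need (4, 7, 6, 5) vs free (3, 6, 5, 9) (insufficient type-B units, type-A units and type-C units)


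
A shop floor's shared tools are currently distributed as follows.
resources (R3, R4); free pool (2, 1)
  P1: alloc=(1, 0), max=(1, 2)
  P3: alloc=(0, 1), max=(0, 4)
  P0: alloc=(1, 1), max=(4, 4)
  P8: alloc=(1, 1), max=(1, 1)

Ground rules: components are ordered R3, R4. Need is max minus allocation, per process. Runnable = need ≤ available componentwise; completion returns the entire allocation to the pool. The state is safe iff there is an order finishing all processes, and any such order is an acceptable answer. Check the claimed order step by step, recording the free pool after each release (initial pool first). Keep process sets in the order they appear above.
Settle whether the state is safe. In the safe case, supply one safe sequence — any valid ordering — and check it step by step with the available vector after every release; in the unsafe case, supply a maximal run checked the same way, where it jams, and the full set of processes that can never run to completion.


The state is UNSAFE.
Key observation: P8, P1 can finish, but then (4, 2) is all there is, and the blocked group's R4 demands exceed it.
Going as far as possible: P8, P1; after that, nothing fits. Verifying each step:
  pool = (2, 1)
  P8: need (0, 0) fits (2, 1); releases (1, 1), pool now (3, 2)
  P1: need (0, 2) fits (3, 2); releases (1, 0), pool now (4, 2)
  P3 cannot run: need (0, 3) vs free (4, 2) (insufficient R4)
  P0 cannot run: need (3, 3) vs free (4, 2) (insufficient R4)
Permanently blocked: P3 and P0.


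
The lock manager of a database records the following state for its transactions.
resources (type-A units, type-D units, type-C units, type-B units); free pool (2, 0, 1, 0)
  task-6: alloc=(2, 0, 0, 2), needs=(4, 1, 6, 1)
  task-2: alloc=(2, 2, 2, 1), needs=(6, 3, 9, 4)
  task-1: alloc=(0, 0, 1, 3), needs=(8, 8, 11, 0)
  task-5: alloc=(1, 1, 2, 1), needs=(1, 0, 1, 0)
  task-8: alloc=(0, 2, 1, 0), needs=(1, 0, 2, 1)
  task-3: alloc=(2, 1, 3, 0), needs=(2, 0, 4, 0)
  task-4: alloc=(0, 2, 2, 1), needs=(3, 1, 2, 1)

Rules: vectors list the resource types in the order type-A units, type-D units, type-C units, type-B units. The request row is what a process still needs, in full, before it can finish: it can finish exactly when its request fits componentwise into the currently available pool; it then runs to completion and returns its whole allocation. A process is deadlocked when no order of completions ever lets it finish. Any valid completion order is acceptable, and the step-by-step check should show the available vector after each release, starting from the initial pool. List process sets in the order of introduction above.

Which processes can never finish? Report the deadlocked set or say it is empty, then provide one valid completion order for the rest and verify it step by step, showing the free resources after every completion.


No process is deadlocked.
Key observation: there is always a runnable process — task-5 first — so the state unwinds completely.
A valid finishing order for the others: task-5, task-8, task-4, task-3, task-6, task-2, task-1. Verifying each step:
  pool = (2, 0, 1, 0)
  run task-5 (needs (1, 0, 1, 0), free (2, 0, 1, 0)); after release of (1, 1, 2, 1) the pool is (3, 1, 3, 1)
  run task-8 (needs (1, 0, 2, 1), free (3, 1, 3, 1)); after release of (0, 2, 1, 0) the pool is (3, 3, 4, 1)
  run task-4 (needs (3, 1, 2, 1), free (3, 3, 4, 1)); after release of (0, 2, 2, 1) the pool is (3, 5, 6, 2)
  run task-3 (needs (2, 0, 4, 0), free (3, 5, 6, 2)); after release of (2, 1, 3, 0) the pool is (5, 6, 9, 2)
  run task-6 (needs (4, 1, 6, 1), free (5, 6, 9, 2)); after release of (2, 0, 0, 2) the pool is (7, 6, 9, 4)
  run task-2 (needs (6, 3, 9, 4), free (7, 6, 9, 4)); after release of (2, 2, 2, 1) the pool is (9, 8, 11, 5)
  run task-1 (needs (8, 8, 11, 0), free (9, 8, 11, 5)); after release of (0, 0, 1, 3) the pool is (9, 8, 12, 8)


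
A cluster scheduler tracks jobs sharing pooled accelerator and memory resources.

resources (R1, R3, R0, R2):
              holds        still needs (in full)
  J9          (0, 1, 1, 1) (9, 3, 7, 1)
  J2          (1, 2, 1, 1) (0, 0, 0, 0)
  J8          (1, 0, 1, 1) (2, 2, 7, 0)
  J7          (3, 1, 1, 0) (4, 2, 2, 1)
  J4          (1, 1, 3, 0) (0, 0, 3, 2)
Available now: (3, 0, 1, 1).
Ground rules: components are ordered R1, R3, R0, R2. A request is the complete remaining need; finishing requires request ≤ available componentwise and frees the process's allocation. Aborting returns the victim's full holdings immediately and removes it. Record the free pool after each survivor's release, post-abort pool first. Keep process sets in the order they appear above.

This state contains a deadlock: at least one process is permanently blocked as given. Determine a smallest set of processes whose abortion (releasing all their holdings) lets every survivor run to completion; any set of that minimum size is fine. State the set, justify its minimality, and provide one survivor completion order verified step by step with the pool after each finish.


Minimum abort set: J8.
Key observation: the deadlocked J9 becomes finishable only because J8 released (1, 0, 1, 1); it completes at step 4 below.
Why nothing smaller works: aborting no one leaves the state deadlocked as given.
The survivors complete as J2, J7, J4, J9. Step-by-step check (starting from the post-abort pool):
  pool = (4, 0, 2, 2)
  J2 needs (0, 0, 0, 0) <= (4, 0, 2, 2) -> finishes; pool += (1, 2, 1, 1) = (5, 2, 3, 3)
  J7 needs (4, 2, 2, 1) <= (5, 2, 3, 3) -> finishes; pool += (3, 1, 1, 0) = (8, 3, 4, 3)
  J4 needs (0, 0, 3, 2) <= (8, 3, 4, 3) -> finishes; pool += (1, 1, 3, 0) = (9, 4, 7, 3)
  J9 needs (9, 3, 7, 1) <= (9, 4, 7, 3) -> finishes; pool += (0, 1, 1, 1) = (9, 5, 8, 4)


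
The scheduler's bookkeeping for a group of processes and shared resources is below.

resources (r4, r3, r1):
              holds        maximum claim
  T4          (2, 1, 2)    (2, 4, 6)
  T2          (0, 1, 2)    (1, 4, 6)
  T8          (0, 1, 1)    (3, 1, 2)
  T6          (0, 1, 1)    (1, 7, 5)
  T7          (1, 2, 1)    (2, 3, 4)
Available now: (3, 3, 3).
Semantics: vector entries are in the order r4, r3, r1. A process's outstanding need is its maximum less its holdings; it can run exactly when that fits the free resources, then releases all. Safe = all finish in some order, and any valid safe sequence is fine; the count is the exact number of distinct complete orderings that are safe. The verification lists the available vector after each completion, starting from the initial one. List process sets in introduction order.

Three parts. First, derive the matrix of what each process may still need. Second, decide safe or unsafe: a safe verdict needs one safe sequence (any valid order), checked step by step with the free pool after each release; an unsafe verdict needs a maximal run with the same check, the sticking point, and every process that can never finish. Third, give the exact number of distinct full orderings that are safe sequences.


(1) Outstanding need per process (order r4, r3, r1):
  T4: (0, 3, 4)
  T2: (1, 3, 4)
  T8: (3, 0, 1)
  T6: (1, 6, 4)
  T7: (1, 1, 3)
(2) SAFE, for example via the order T7, T8, T2, T4, T6.
Key observation: the order's first zero-slack moment is T7 ((1, 1, 3) needed, (3, 3, 3) free — a requested resource with nothing to spare).
Check, step by step:
  pool = (3, 3, 3)
  T7 needs (1, 1, 3) <= (3, 3, 3) -> finishes; pool += (1, 2, 1) = (4, 5, 4)
  T8 needs (3, 0, 1) <= (4, 5, 4) -> finishes; pool += (0, 1, 1) = (4, 6, 5)
  T2 needs (1, 3, 4) <= (4, 6, 5) -> finishes; pool += (0, 1, 2) = (4, 7, 7)
  T4 needs (0, 3, 4) <= (4, 7, 7) -> finishes; pool += (2, 1, 2) = (6, 8, 9)
  T6 needs (1, 6, 4) <= (6, 8, 9) -> finishes; pool += (0, 1, 1) = (6, 9, 10)
(3) Precisely 32 of the possible complete orderings are safe sequences.


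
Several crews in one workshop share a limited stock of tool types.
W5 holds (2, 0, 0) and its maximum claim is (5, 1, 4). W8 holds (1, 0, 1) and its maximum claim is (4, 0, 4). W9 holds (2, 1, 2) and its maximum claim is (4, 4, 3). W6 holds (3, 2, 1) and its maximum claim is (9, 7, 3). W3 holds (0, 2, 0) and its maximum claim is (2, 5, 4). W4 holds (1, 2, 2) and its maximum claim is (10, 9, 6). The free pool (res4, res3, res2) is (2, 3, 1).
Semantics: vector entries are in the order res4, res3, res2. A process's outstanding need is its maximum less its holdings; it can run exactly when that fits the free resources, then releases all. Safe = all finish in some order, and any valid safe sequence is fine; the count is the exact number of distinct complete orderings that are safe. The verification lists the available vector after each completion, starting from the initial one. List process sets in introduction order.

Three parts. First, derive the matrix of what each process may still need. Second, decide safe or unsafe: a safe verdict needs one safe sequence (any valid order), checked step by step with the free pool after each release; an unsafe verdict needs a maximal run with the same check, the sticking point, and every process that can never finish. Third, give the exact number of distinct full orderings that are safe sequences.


(1) Outstanding need per process (order res4, res3, res2):
  W5: (3, 1, 4)
  W8: (3, 0, 3)
  W9: (2, 3, 1)
  W6: (6, 5, 2)
  W3: (2, 3, 4)
  W4: (9, 7, 4)
(2) SAFE — a valid safe sequence is W9, W8, W5, W3, W6, W4.
Key observation: at W9 the run first touches a limit — (2, 3, 1) against (2, 3, 1), exact on a resource it actually requests.
Verifying each step:
  pool = (2, 3, 1)
  W9: need (2, 3, 1) fits (2, 3, 1); releases (2, 1, 2), pool now (4, 4, 3)
  W8: need (3, 0, 3) fits (4, 4, 3); releases (1, 0, 1), pool now (5, 4, 4)
  W5: need (3, 1, 4) fits (5, 4, 4); releases (2, 0, 0), pool now (7, 4, 4)
  W3: need (2, 3, 4) fits (7, 4, 4); releases (0, 2, 0), pool now (7, 6, 4)
  W6: need (6, 5, 2) fits (7, 6, 4); releases (3, 2, 1), pool now (10, 8, 5)
  W4: need (9, 7, 4) fits (10, 8, 5); releases (1, 2, 2), pool now (11, 10, 7)
(3) The exact count: 2 of the possible complete orderings are safe sequences.


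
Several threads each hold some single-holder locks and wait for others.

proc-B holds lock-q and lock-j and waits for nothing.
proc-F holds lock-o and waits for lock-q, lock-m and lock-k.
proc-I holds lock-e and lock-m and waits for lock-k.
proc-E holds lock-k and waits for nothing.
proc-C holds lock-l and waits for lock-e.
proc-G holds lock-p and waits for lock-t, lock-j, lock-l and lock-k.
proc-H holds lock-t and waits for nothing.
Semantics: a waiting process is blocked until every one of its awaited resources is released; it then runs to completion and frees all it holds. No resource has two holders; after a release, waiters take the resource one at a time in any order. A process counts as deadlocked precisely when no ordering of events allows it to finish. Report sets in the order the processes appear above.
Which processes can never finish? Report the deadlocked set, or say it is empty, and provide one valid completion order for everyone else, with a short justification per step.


No process is deadlocked.
Key observation: the wait graph is acyclic; completion cascades from the unblocked processes through everyone else.
One completion order for the rest: proc-E, proc-B, proc-I, proc-F, proc-C, proc-H, proc-G.
Step-by-step check:
  run proc-E (it waits on nothing); releases lock-k
  run proc-B (it waits on nothing); releases lock-q and lock-j
  proc-I: everything it awaited (lock-k) is free; runs, freeing lock-e and lock-m
  proc-F: everything it awaited (lock-q, lock-m and lock-k) is free; runs, freeing lock-o
  proc-C: everything it awaited (lock-e) is free; runs, freeing lock-l
  run proc-H (it waits on nothing); releases lock-t
  proc-G: everything it awaited (lock-t, lock-j, lock-l and lock-k) is free; runs, freeing lock-p


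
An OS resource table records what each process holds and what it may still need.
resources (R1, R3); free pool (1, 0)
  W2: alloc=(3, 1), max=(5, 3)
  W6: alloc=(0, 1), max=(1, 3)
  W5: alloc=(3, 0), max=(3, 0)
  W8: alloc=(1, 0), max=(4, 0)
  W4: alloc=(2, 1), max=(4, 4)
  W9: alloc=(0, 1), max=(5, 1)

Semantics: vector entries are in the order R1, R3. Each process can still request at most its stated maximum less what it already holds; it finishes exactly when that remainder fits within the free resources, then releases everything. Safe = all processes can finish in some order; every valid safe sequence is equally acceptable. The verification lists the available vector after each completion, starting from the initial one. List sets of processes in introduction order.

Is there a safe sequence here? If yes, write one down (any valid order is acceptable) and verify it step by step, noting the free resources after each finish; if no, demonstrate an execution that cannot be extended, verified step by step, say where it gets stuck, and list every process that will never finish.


The state is UNSAFE.
Key observation: the wall is R3: completing W5, W8, W9 brings the pool only to (5, 1), and all the rest need more.
The run W5, W8, W9 cannot be extended any further. Check, step by step:
  pool = (1, 0)
  run W5 (needs (0, 0), free (1, 0)); after release of (3, 0) the pool is (4, 0)
  run W8 (needs (3, 0), free (4, 0)); after release of (1, 0) the pool is (5, 0)
  run W9 (needs (5, 0), free (5, 0)); after release of (0, 1) the pool is (5, 1)
  W2 still needs (2, 2) but only (5, 1) is free — short on R3
  W6 still needs (1, 2) but only (5, 1) is free — short on R3
  W4 still needs (2, 3) but only (5, 1) is free — short on R3
Processes that can never finish: W2, W6 and W4.


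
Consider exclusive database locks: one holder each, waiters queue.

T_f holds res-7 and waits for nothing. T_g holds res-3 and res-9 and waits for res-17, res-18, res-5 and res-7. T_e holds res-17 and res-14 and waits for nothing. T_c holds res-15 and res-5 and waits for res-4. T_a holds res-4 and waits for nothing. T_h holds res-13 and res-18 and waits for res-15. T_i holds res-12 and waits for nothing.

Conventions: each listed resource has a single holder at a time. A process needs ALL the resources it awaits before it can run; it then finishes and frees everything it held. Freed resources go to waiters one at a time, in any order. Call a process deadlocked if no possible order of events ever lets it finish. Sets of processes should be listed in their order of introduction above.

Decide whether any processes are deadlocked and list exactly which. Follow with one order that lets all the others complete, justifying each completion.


No process is deadlocked.
Key observation: the wait relation is loop-free; peeling off processes with no waits unwinds the whole state.
A valid finishing order for the others: T_a, T_i, T_c, T_f, T_h, T_e, T_g.
Check, step by step:
  T_a: no waits; runs immediately, freeing res-4
  T_i: no waits; runs immediately, freeing res-12
  T_c waits on res-4 — all released -> runs and releases res-15 and res-5
  T_f: no waits; runs immediately, freeing res-7
  T_h waits on res-15 — all released -> runs and releases res-13 and res-18
  T_e: no waits; runs immediately, freeing res-17 and res-14
  T_g waits on res-17, res-18, res-5 and res-7 — all released -> runs and releases res-3 and res-9


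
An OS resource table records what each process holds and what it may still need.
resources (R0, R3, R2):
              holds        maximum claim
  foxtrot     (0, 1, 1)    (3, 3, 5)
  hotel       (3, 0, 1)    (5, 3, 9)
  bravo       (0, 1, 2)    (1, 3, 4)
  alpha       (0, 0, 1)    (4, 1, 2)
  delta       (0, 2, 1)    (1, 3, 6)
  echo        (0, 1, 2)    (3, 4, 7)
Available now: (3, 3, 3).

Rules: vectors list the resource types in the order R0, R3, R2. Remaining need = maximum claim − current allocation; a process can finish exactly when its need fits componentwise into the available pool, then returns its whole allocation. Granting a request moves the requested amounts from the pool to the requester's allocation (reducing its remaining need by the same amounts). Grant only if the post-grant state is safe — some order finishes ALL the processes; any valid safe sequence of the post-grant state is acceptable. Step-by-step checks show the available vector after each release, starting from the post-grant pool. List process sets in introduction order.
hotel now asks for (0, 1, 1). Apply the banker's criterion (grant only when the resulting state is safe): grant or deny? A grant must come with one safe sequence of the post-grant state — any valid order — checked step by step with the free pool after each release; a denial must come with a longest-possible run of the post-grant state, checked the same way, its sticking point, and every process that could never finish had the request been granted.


GRANT. The post-grant state is safe; one safe sequence: bravo, foxtrot, echo, delta, hotel, alpha.
Key observation: with (3, 2, 2) left after the transfer, bravo can run at once — the state stays safe.
Step-by-step check of the post-grant state:
  pool = (3, 2, 2)
  bravo: need (1, 2, 2) fits (3, 2, 2); releases (0, 1, 2), pool now (3, 3, 4)
  foxtrot: need (3, 2, 4) fits (3, 3, 4); releases (0, 1, 1), pool now (3, 4, 5)
  echo: need (3, 3, 5) fits (3, 4, 5); releases (0, 1, 2), pool now (3, 5, 7)
  delta: need (1, 1, 5) fits (3, 5, 7); releases (0, 2, 1), pool now (3, 7, 8)
  hotel: need (2, 2, 7) fits (3, 7, 8); releases (3, 1, 2), pool now (6, 8, 10)
  alpha: need (4, 1, 1) fits (6, 8, 10); releases (0, 0, 1), pool now (6, 8, 11)


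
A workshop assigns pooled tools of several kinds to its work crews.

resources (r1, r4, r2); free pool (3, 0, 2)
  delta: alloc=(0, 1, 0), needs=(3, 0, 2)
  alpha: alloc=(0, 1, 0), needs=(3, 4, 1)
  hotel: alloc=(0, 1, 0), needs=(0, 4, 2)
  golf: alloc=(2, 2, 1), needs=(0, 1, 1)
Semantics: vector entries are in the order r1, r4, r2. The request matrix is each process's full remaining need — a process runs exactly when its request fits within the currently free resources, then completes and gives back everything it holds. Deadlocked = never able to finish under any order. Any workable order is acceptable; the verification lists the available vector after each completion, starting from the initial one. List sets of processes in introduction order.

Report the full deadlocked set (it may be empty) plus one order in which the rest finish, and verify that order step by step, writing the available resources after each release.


The deadlocked set is alpha and hotel.
Key observation: r4 is the bottleneck — with delta, golf done the pool holds (5, 3, 3), short of every remaining need.
A valid finishing order for the others: delta, golf. Check, step by step:
  pool = (3, 0, 2)
  delta: need (3, 0, 2) fits (3, 0, 2); releases (0, 1, 0), pool now (3, 1, 2)
  golf: need (0, 1, 1) fits (3, 1, 2); releases (2, 2, 1), pool now (5, 3, 3)
The blocked processes can never fit:
  alpha cannot run: need (3, 4, 1) vs free (5, 3, 3) (insufficient r4)
  hotel cannot run: need (0, 4, 2) vs free (5, 3, 3) (insufficient r4)


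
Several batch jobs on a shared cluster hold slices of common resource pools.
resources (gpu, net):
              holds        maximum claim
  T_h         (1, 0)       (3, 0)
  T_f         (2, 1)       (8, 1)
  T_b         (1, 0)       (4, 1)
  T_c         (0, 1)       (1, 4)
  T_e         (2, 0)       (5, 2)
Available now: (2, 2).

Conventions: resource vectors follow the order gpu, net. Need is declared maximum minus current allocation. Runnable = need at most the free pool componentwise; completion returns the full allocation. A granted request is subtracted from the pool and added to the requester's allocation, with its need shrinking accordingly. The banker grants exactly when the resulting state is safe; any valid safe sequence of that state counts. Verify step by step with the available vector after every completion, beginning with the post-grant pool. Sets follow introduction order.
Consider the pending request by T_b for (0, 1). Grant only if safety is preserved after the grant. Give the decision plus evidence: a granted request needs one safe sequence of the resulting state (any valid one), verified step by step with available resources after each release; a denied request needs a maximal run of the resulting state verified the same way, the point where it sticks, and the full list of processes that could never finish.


GRANT: granting preserves safety; a valid post-grant sequence is T_h, T_b, T_e, T_f, T_c.
Key observation: the grant leaves (2, 1) free — enough for T_h, whose release restarts the cascade.
Check on the post-grant state, step by step:
  pool = (2, 1)
  run T_h (needs (2, 0), free (2, 1)); after release of (1, 0) the pool is (3, 1)
  run T_b (needs (3, 0), free (3, 1)); after release of (1, 1) the pool is (4, 2)
  run T_e (needs (3, 2), free (4, 2)); after release of (2, 0) the pool is (6, 2)
  run T_f (needs (6, 0), free (6, 2)); after release of (2, 1) the pool is (8, 3)
  run T_c (needs (1, 3), free (8, 3)); after release of (0, 1) the pool is (8, 4)


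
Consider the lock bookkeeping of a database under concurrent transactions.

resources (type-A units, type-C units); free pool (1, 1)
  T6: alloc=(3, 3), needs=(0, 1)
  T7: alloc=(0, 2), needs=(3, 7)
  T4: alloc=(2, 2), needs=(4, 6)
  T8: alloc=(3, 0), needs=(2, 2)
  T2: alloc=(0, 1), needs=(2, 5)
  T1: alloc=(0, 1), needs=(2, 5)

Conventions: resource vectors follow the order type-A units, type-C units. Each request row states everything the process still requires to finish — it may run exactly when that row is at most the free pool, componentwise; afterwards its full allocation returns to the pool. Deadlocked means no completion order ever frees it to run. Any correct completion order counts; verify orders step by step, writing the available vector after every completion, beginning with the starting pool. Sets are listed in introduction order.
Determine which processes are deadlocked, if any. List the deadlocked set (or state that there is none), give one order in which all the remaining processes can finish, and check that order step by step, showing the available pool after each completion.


Deadlocked: T7, T4, T2 and T1.
Key observation: once T6, T8 finish, the pool peaks at (7, 4) — and every remaining process still needs more type-C units than that.
A valid finishing order for the others: T6, T8. Step-by-step check:
  pool = (1, 1)
  T6: need (0, 1) fits (1, 1); releases (3, 3), pool now (4, 4)
  T8: need (2, 2) fits (4, 4); releases (3, 0), pool now (7, 4)
The stuck group stays short no matter what:
  T7 still needs (3, 7) but only (7, 4) is free — short on type-C units
  T4 still needs (4, 6) but only (7, 4) is free — short on type-C units
  T2 still needs (2, 5) but only (7, 4) is free — short on type-C units
  T1 still needs (2, 5) but only (7, 4) is free — short on type-C units
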